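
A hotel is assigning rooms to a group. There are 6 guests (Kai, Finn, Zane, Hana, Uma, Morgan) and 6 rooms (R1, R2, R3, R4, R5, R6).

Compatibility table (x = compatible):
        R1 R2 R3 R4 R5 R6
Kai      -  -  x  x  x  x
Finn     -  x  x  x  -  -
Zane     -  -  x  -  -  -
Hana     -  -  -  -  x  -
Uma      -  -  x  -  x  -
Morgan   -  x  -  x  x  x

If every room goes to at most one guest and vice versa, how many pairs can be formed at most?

For example, pair Kai→R6, Finn→R2, Zane→R3, Hana→R5, Morgan→R4.
The set {Zane, Hana, Uma} has only 2 neighbours ({R3, R5}), so by Hall's theorem at most 5 of the 6 guests can be matched.

5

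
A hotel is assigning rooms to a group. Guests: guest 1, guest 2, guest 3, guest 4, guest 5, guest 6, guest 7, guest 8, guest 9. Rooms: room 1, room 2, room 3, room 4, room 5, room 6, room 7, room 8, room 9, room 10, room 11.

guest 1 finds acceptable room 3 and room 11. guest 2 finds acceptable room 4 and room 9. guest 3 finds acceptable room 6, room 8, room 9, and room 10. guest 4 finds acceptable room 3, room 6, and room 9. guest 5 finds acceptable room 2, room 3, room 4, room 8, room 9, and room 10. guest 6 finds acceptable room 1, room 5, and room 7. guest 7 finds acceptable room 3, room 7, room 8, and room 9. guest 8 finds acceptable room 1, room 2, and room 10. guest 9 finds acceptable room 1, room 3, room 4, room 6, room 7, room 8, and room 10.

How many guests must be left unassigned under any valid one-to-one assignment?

A valid assignment of size 9: guest 1→room 11, guest 2→room 9, guest 3→room 6, guest 4→room 3, guest 5→room 4, guest 6→room 1, guest 7→room 7, guest 8→room 10, guest 9→room 8.
This saturates every guest, so 9 is the maximum.
That matches 9 of the 9, leaving 0 unmatched; no matching can do better.

0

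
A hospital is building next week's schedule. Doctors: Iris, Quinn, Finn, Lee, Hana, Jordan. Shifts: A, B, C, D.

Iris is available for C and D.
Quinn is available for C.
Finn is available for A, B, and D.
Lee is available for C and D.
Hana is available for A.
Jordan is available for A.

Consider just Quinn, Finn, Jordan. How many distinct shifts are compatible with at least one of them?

The union of neighbours of {Quinn, Finn, Jordan} is {A, B, C, D}, which has 4 elements.
Since |N(S)| = 4 ≥ |S| = 3, Hall's condition holds for this subset.

4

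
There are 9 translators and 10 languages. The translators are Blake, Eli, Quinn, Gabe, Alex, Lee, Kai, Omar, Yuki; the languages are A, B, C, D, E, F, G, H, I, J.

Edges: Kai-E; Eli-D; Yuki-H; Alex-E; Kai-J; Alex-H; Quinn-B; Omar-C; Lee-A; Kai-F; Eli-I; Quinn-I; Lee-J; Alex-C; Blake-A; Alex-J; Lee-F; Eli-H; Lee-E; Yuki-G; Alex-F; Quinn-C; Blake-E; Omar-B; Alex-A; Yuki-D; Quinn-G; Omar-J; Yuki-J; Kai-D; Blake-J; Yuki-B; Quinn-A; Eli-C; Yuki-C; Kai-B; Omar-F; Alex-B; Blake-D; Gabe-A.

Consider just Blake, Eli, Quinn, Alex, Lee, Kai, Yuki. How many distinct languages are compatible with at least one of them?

The union of neighbours of {Blake, Eli, Quinn, Alex, Lee, Kai, Yuki} is {A, B, C, D, E, F, G, H, I, J}, which has 10 elements.
Since |N(S)| = 10 ≥ |S| = 7, Hall's condition holds for this subset.

10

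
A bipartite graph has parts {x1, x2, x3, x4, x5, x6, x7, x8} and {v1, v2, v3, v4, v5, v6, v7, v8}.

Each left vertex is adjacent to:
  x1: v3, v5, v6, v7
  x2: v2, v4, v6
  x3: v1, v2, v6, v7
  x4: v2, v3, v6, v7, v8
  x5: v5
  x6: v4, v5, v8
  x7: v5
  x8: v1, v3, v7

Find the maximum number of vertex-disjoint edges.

A valid assignment of size 7: x1-v6, x2-v2, x3-v1, x4-v3, x5-v5, x6-v8, x8-v7.
The set {x5, x7} has only 1 neighbour ({v5}), so by Hall's theorem at most 7 of the 8 left vertices can be matched.

7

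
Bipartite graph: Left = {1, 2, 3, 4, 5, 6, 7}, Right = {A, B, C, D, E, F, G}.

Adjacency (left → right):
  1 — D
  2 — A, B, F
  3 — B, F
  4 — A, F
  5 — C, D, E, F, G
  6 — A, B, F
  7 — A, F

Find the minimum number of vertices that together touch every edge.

The 5 edges 1–D, 2–A, 3–B, 4–F, 5–G form a matching, so any vertex cover needs at least 5 vertices (one per matched edge).
Conversely {1, 5, A, B, F} meets every edge and has exactly 5 vertices, so 5 is optimal.

5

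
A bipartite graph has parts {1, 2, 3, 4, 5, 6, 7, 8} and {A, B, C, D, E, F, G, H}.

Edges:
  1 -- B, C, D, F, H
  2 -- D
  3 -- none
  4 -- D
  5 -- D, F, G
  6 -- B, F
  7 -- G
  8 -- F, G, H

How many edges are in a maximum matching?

6

One maximum matching: 1-C, 2-D, 5-F, 6-B, 7-G, 8-H.
The set {2, 3, 4} has only 1 neighbour ({D}), so by Hall's theorem at most 6 of the 8 left vertices can be matched.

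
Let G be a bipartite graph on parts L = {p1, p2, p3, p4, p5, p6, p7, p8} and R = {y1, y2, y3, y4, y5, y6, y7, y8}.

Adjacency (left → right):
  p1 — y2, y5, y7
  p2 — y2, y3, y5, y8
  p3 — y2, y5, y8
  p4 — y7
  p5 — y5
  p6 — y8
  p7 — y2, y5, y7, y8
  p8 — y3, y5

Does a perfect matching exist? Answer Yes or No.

No

The set {p1, p2, p3, p4, p5, p6, p7, p8} has only 5 neighbours ({y2, y3, y5, y7, y8}), so by Hall's theorem at most 5 of the 8 left vertices can be matched.
Hence no matching covers every left vertex.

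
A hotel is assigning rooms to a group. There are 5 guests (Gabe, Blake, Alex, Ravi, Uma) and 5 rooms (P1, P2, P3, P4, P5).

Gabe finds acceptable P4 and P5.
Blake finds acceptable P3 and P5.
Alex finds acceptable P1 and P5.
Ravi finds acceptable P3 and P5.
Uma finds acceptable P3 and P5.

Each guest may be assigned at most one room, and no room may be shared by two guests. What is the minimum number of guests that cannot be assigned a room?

One maximum matching: Gabe-P4, Blake-P3, Alex-P1, Ravi-P5.
The set {Blake, Ravi, Uma} has only 2 neighbours ({P3, P5}), so by Hall's theorem at most 4 of the 5 guests can be matched.
That matches 4 of the 5, leaving 1 unmatched; no matching can do better.

1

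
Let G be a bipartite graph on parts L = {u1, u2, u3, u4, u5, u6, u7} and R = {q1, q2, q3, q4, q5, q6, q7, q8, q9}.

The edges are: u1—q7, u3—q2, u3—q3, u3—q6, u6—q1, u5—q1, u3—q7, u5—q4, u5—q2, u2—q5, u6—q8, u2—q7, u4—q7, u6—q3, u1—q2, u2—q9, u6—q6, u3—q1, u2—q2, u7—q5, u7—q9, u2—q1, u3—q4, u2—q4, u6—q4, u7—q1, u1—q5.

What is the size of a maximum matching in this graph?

7

One maximum matching: u1→q2, u2→q9, u3→q6, u4→q7, u5→q4, u6→q1, u7→q5.
All 7 left vertices are matched, so no larger matching exists.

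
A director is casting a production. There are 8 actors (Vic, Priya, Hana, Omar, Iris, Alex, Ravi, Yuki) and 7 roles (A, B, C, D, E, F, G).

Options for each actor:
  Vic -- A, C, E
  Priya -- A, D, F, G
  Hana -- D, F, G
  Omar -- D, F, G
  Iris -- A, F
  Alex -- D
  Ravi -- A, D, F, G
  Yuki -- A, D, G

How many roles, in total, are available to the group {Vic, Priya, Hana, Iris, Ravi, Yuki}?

6

The union of neighbours of {Vic, Priya, Hana, Iris, Ravi, Yuki} is {A, C, D, E, F, G}, which has 6 elements.
Since |N(S)| = 6 ≥ |S| = 6, Hall's condition holds for this subset.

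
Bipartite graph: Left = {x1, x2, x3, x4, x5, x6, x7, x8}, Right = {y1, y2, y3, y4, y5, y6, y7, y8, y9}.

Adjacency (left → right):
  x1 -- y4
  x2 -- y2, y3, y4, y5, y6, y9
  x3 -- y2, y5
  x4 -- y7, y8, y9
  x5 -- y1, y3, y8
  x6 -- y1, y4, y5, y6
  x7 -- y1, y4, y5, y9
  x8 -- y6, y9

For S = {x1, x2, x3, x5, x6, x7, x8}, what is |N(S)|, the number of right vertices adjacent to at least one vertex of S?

8

The union of neighbours of {x1, x2, x3, x5, x6, x7, x8} is {y1, y2, y3, y4, y5, y6, y8, y9}, which has 8 elements.
Since |N(S)| = 8 ≥ |S| = 7, Hall's condition holds for this subset.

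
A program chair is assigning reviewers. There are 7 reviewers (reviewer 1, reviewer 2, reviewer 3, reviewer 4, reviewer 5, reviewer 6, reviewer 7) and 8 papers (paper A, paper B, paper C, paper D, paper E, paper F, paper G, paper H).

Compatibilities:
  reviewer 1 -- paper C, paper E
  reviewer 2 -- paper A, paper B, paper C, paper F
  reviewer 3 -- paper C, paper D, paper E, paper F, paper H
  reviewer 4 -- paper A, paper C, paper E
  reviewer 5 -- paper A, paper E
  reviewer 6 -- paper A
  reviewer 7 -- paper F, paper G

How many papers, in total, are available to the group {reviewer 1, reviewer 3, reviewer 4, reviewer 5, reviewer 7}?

7

The union of neighbours of {reviewer 1, reviewer 3, reviewer 4, reviewer 5, reviewer 7} is {paper A, paper C, paper D, paper E, paper F, paper G, paper H}, which has 7 elements.
Since |N(S)| = 7 ≥ |S| = 5, Hall's condition holds for this subset.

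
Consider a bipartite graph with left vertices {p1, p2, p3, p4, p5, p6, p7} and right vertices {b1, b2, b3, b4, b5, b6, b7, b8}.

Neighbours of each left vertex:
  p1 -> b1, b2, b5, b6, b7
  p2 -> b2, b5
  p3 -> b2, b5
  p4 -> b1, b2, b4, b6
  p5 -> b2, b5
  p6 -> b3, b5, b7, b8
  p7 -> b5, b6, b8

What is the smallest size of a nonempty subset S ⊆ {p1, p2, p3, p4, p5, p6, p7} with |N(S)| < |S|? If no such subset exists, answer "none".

Take S = {p2, p3, p5}. Its neighbourhood is {b2, b5}, so |N(S)| = 2 < |S| = 3.
Every subset of size less than 3 has at least as many neighbours as members, so 3 is the minimum.

3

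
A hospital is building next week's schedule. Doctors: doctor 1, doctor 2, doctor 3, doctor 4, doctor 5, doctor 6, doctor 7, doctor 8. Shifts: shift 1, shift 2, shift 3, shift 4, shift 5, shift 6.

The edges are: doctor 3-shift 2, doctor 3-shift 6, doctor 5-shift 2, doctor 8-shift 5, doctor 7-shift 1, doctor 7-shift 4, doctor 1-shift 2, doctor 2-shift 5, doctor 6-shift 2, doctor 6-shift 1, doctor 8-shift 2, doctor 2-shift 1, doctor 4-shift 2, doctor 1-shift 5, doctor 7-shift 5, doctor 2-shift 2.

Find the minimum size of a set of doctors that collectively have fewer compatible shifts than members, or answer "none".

2

Take S = {doctor 4, doctor 5}. Its neighbourhood is {shift 2}, so |N(S)| = 1 < |S| = 2.
No single vertex violates Hall's condition since each has at least one neighbour, so 2 is the minimum.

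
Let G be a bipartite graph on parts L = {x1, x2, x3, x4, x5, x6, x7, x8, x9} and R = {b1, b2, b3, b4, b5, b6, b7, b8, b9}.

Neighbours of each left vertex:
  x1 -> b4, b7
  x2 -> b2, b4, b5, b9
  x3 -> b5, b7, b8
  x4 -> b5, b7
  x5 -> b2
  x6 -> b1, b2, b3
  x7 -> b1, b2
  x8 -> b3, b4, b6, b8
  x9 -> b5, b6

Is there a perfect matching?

Yes

A valid assignment of size 9: x1→b4, x2→b9, x3→b8, x4→b7, x5→b2, x6→b3, x7→b1, x8→b6, x9→b5.
All 9 left vertices are covered.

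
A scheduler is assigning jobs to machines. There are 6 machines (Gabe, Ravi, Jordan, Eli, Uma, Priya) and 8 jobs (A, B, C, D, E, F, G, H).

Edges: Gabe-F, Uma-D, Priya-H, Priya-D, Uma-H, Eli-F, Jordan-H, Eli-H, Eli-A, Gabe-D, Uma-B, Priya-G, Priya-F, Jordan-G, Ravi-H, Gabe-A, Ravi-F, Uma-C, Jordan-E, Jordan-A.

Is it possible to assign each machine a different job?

Yes

A valid assignment of size 6: Gabe–D, Ravi–H, Jordan–E, Eli–A, Uma–B, Priya–F.
All 6 machines are covered.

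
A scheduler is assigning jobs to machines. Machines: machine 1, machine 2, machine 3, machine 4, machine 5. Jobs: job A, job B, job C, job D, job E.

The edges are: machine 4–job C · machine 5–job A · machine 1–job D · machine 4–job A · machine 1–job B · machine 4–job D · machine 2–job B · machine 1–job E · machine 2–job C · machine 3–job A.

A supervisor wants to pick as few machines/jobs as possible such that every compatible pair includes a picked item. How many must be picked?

A maximum matching has 4 edges (e.g. machine 1–job E, machine 2–job B, machine 3–job A, machine 4–job D).
By König's theorem the minimum vertex cover has the same size. One such cover is {machine 1, machine 2, machine 4, job A}.

4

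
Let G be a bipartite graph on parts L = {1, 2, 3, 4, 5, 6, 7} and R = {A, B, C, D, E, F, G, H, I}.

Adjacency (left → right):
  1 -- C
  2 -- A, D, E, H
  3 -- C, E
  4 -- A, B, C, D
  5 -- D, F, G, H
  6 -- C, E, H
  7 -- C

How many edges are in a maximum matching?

A valid assignment of size 6: 1-C, 2-D, 3-E, 4-B, 5-F, 6-H.
The set {1, 7} has only 1 neighbour ({C}), so by Hall's theorem at most 6 of the 7 left vertices can be matched.

6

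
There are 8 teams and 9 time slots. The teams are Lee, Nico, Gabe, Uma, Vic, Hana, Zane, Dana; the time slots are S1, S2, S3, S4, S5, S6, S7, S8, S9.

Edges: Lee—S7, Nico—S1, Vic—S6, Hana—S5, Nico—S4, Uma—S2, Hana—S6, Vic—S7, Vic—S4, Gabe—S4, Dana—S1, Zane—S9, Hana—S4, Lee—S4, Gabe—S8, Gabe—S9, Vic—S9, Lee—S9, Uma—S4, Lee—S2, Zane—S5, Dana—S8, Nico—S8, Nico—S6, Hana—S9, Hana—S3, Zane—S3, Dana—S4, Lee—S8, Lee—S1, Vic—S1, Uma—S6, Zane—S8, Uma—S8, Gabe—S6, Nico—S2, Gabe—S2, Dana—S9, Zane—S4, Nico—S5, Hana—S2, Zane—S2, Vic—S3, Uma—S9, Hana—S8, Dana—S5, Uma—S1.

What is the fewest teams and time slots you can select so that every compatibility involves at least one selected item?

8

{Lee, Nico, Gabe, Uma, Vic, Hana, Zane, Dana} is a vertex cover of size 8: every edge has an endpoint in this set.
No smaller cover exists because Lee–S2, Nico–S1, Gabe–S8, Uma–S9, Vic–S7, Hana–S6, Zane–S3, Dana–S4 is a matching of size 8, and a cover must include an endpoint of each of these disjoint edges (König's theorem).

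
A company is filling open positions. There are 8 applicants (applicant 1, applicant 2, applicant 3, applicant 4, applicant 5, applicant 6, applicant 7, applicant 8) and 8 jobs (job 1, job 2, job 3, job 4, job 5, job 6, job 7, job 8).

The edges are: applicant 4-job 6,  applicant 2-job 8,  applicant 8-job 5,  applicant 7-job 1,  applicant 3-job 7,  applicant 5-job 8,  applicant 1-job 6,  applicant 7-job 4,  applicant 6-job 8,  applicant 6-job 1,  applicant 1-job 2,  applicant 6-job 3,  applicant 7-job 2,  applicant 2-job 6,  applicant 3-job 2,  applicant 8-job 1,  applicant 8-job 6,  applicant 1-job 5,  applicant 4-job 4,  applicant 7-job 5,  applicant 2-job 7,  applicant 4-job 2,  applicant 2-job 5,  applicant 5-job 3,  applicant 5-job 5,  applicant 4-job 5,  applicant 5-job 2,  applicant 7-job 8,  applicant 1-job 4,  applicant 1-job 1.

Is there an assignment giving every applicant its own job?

One maximum matching: applicant 1–job 4, applicant 2–job 8, applicant 3–job 7, applicant 4–job 2, applicant 5–job 5, applicant 6–job 3, applicant 7–job 1, applicant 8–job 6.
All 8 applicants are covered.

Yes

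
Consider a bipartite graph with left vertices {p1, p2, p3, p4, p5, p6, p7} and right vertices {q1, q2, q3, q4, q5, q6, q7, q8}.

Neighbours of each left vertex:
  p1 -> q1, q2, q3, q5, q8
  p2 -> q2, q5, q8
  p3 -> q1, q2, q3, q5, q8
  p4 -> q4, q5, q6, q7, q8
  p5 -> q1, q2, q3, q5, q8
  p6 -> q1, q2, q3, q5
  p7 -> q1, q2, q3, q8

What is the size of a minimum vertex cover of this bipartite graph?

The 6 edges p1–q5, p2–q8, p3–q1, p4–q6, p5–q3, p6–q2 form a matching, so any vertex cover needs at least 6 vertices (one per matched edge).
Conversely {p4, q1, q2, q3, q5, q8} meets every edge and has exactly 6 vertices, so 6 is optimal.

6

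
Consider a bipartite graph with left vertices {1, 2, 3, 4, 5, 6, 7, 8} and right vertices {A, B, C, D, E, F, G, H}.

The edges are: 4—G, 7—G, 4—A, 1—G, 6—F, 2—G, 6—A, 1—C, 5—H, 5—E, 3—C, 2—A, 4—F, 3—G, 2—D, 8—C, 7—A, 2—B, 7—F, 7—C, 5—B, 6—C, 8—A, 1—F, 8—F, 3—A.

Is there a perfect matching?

The set {1, 3, 4, 6, 7, 8} has only 4 neighbours ({A, C, F, G}), so by Hall's theorem at most 6 of the 8 left vertices can be matched.
Hence no matching covers every left vertex.

No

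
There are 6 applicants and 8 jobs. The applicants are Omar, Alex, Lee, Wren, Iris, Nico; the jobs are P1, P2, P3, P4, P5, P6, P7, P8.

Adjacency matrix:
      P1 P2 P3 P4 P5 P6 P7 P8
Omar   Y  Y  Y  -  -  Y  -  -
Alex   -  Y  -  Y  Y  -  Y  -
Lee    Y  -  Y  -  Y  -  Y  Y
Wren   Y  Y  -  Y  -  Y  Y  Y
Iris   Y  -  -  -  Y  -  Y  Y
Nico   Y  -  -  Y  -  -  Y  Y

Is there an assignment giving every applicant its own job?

Yes

One maximum matching: Omar-P6, Alex-P7, Lee-P3, Wren-P2, Iris-P5, Nico-P1.
All 6 applicants are covered.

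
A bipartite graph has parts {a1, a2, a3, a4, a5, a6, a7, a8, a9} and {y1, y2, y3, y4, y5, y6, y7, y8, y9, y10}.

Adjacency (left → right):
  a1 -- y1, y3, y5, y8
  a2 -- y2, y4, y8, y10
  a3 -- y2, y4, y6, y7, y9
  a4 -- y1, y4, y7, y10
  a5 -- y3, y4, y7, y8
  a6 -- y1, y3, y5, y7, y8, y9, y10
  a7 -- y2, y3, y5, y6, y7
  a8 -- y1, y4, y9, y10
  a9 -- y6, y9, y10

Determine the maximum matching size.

One maximum matching: a1-y1, a2-y2, a3-y6, a4-y7, a5-y8, a6-y3, a7-y5, a8-y4, a9-y10.
This saturates every left vertex, so 9 is the maximum.

9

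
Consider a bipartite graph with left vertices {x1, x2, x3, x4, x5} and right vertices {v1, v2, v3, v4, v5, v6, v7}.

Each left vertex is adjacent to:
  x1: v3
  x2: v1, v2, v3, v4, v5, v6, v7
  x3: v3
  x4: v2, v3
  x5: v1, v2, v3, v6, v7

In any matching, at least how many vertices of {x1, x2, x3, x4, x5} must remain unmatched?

1

A valid assignment of size 4: x1→v3, x2→v1, x4→v2, x5→v6.
The set {x1, x3} has only 1 neighbour ({v3}), so by Hall's theorem at most 4 of the 5 left vertices can be matched.
That matches 4 of the 5, leaving 1 unmatched; no matching can do better.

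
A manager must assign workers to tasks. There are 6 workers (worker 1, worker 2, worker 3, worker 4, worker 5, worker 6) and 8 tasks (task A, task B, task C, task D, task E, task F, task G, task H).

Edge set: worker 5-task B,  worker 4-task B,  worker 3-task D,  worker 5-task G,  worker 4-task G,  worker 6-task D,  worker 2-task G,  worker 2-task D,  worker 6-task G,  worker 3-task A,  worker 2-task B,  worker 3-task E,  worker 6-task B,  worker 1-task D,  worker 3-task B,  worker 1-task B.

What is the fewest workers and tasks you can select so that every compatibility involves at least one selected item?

{worker 3, task B, task D, task G} is a vertex cover of size 4: every edge has an endpoint in this set.
No smaller cover exists because worker 1–task B, worker 2–task D, worker 3–task E, worker 4–task G is a matching of size 4, and a cover must include an endpoint of each of these disjoint edges (König's theorem).

4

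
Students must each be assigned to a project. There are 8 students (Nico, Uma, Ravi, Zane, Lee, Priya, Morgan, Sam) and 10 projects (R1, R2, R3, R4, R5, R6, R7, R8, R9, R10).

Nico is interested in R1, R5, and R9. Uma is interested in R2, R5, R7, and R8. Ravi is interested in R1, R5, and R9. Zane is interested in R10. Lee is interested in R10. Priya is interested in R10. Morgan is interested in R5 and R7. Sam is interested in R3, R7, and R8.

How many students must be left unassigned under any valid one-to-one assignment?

2

A valid assignment of size 6: Nico-R1, Uma-R2, Ravi-R9, Zane-R10, Morgan-R5, Sam-R7.
The set {Zane, Lee, Priya} has only 1 neighbour ({R10}), so by Hall's theorem at most 6 of the 8 students can be matched.
That matches 6 of the 8, leaving 2 unmatched; no matching can do better.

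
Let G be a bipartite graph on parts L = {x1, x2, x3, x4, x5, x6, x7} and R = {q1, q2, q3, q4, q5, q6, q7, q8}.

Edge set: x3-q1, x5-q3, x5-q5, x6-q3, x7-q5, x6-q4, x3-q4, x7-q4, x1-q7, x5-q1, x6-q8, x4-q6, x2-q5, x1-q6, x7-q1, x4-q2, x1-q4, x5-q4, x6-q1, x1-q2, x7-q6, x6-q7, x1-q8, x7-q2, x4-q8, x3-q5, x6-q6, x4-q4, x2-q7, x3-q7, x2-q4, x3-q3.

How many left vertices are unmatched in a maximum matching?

A valid assignment of size 7: x1-q7, x2-q5, x3-q1, x4-q2, x5-q3, x6-q4, x7-q6.
This saturates every left vertex, so 7 is the maximum.
That matches 7 of the 7, leaving 0 unmatched; no matching can do better.

0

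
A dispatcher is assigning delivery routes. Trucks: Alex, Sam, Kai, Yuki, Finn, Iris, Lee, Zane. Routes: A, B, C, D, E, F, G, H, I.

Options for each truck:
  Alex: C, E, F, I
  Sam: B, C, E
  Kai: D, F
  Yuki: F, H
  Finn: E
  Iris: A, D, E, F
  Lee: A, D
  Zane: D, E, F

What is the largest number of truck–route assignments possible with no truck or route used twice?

A valid assignment of size 7: Alex-C, Sam-B, Kai-F, Yuki-H, Finn-E, Iris-A, Lee-D.
The set {Kai, Finn, Iris, Lee, Zane} has only 4 neighbours ({A, D, E, F}), so by Hall's theorem at most 7 of the 8 trucks can be matched.

7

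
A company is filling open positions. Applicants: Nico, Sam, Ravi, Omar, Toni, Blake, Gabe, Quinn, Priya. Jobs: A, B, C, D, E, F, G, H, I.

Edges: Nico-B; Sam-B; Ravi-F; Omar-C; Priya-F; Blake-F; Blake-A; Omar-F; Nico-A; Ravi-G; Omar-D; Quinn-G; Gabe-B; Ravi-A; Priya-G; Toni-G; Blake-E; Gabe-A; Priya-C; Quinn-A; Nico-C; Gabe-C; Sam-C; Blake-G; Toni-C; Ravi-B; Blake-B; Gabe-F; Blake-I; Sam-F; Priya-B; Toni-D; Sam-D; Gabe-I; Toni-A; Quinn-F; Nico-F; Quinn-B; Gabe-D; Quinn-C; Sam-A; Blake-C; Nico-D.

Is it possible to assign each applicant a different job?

No

The set {Nico, Sam, Ravi, Omar, Toni, Quinn, Priya} has only 6 neighbours ({A, B, C, D, F, G}), so by Hall's theorem at most 8 of the 9 applicants can be matched.
Hence no matching covers every applicant.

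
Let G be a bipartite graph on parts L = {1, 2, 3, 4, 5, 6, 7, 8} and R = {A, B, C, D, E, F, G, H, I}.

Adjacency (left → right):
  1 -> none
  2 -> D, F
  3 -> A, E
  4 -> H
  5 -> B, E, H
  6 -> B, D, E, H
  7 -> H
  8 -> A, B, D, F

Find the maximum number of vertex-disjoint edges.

6

For example, pair 2–F, 3–A, 4–H, 5–E, 6–D, 8–B.
The set {1, 4, 7} has only 1 neighbour ({H}), so by Hall's theorem at most 6 of the 8 left vertices can be matched.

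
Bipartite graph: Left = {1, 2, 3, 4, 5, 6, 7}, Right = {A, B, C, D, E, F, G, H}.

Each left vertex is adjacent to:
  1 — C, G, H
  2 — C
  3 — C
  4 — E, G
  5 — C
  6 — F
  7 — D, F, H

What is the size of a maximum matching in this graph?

A valid assignment of size 5: 1–G, 2–C, 4–E, 6–F, 7–D.
The set {2, 3, 5} has only 1 neighbour ({C}), so by Hall's theorem at most 5 of the 7 left vertices can be matched.

5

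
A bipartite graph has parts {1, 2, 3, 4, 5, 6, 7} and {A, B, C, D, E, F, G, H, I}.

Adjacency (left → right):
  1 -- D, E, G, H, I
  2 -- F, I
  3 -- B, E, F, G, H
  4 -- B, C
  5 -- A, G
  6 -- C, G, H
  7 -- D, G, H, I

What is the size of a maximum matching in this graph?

7

One maximum matching: 1–H, 2–F, 3–E, 4–B, 5–A, 6–C, 7–G.
All 7 left vertices are matched, so no larger matching exists.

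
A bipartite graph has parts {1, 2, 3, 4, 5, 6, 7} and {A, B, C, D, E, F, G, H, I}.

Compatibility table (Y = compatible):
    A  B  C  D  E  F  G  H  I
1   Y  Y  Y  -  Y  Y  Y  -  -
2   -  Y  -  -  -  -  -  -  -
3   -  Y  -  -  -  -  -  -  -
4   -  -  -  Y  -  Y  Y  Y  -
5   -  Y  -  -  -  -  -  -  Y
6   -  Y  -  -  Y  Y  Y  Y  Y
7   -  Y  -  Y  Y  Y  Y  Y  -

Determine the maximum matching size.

A valid assignment of size 6: 1-A, 2-B, 4-F, 5-I, 6-E, 7-G.
The set {2, 3} has only 1 neighbour ({B}), so by Hall's theorem at most 6 of the 7 left vertices can be matched.

6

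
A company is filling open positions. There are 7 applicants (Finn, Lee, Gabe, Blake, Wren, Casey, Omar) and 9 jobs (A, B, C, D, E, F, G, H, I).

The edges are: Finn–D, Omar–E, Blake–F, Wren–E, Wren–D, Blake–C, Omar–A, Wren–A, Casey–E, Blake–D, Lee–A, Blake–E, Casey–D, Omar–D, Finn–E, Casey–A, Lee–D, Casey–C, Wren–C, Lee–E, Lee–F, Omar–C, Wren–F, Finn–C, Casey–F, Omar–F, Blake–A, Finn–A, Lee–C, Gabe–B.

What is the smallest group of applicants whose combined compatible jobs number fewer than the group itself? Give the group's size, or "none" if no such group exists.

6

Take S = {Finn, Lee, Blake, Wren, Casey, Omar}. Its neighbourhood is {A, C, D, E, F}, so |N(S)| = 5 < |S| = 6.
Every subset of size less than 6 has at least as many neighbours as members, so 6 is the minimum.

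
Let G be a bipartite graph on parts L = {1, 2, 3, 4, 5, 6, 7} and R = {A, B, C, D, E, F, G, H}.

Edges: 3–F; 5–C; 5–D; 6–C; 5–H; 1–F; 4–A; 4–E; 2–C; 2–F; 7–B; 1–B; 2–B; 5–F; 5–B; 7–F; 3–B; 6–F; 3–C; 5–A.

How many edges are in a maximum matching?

5

A valid assignment of size 5: 1→F, 2→C, 3→B, 4→E, 5→A.
The set {1, 2, 3, 6, 7} has only 3 neighbours ({B, C, F}), so by Hall's theorem at most 5 of the 7 left vertices can be matched.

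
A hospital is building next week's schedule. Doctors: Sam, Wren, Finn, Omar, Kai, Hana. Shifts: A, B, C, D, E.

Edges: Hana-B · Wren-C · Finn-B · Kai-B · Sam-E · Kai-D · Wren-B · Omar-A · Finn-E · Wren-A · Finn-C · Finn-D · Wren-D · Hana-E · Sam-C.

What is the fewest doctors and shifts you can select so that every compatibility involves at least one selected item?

5

{A, B, C, D, E} is a vertex cover of size 5: every edge has an endpoint in this set.
No smaller cover exists because Sam–C, Wren–D, Finn–E, Omar–A, Kai–B is a matching of size 5, and a cover must include an endpoint of each of these disjoint edges (König's theorem).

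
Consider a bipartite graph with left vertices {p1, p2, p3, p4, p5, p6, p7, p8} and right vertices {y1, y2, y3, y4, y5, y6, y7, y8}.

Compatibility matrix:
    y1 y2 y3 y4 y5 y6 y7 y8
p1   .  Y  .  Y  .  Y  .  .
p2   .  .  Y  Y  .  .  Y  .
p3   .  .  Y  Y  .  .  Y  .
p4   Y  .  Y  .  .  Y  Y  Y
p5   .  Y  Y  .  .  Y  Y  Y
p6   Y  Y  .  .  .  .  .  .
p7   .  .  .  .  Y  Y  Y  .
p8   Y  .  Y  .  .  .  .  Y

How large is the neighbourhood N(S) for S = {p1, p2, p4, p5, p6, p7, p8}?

The union of neighbours of {p1, p2, p4, p5, p6, p7, p8} is {y1, y2, y3, y4, y5, y6, y7, y8}, which has 8 elements.
Since |N(S)| = 8 ≥ |S| = 7, Hall's condition holds for this subset.

8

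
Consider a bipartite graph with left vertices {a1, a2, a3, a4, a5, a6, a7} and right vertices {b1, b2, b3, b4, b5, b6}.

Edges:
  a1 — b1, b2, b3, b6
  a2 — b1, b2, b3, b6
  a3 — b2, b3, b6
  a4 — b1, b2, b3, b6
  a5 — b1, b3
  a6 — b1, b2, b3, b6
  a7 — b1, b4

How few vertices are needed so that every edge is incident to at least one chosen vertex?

5

A maximum matching has 5 edges (e.g. a1–b1, a2–b2, a3–b6, a4–b3, a7–b4).
By König's theorem the minimum vertex cover has the same size. One such cover is {a7, b1, b2, b3, b6}.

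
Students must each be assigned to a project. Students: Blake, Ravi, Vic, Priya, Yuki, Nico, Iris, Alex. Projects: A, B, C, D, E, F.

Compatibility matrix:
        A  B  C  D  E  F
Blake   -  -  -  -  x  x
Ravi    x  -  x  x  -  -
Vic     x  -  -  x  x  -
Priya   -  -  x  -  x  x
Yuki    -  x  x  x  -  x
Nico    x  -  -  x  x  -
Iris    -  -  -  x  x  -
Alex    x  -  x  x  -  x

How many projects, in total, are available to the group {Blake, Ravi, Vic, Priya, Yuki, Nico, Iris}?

6

The union of neighbours of {Blake, Ravi, Vic, Priya, Yuki, Nico, Iris} is {A, B, C, D, E, F}, which has 6 elements.
Since |N(S)| = 6 < |S| = 7, Hall's condition fails for this subset.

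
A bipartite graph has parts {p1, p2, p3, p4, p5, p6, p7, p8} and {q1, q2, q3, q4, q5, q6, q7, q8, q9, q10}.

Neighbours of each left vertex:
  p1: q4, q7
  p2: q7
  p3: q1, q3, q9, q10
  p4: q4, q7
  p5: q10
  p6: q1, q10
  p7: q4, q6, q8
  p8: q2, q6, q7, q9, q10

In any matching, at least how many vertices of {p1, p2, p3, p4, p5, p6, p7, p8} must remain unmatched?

1

A valid assignment of size 7: p1–q4, p2–q7, p3–q3, p5–q10, p6–q1, p7–q6, p8–q9.
The set {p1, p2, p4} has only 2 neighbours ({q4, q7}), so by Hall's theorem at most 7 of the 8 left vertices can be matched.
That matches 7 of the 8, leaving 1 unmatched; no matching can do better.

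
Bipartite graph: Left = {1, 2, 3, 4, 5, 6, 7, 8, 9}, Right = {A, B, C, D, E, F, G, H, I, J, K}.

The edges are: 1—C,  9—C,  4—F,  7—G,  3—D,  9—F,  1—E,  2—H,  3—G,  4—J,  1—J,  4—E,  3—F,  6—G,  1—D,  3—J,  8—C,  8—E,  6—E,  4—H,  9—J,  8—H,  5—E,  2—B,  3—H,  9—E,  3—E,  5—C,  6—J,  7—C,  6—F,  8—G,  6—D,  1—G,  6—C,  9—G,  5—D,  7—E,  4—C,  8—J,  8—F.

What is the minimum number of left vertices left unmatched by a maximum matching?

A valid assignment of size 8: 1→D, 2→B, 3→G, 4→H, 5→C, 6→F, 7→E, 8→J.
The set {1, 3, 4, 5, 6, 7, 8, 9} has only 7 neighbours ({C, D, E, F, G, H, J}), so by Hall's theorem at most 8 of the 9 left vertices can be matched.
That matches 8 of the 9, leaving 1 unmatched; no matching can do better.

1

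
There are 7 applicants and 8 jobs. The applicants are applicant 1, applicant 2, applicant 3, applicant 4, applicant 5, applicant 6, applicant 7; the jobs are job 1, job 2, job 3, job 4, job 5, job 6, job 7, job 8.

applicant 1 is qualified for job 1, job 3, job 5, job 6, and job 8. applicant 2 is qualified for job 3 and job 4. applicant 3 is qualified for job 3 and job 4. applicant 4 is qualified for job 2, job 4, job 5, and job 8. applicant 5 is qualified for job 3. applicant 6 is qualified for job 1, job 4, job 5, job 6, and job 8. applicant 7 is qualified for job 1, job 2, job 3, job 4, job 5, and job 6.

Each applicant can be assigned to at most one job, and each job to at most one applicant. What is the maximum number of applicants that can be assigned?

One maximum matching: applicant 1→job 8, applicant 2→job 4, applicant 3→job 3, applicant 4→job 2, applicant 6→job 1, applicant 7→job 5.
The set {applicant 2, applicant 3, applicant 5} has only 2 neighbours ({job 3, job 4}), so by Hall's theorem at most 6 of the 7 applicants can be matched.

6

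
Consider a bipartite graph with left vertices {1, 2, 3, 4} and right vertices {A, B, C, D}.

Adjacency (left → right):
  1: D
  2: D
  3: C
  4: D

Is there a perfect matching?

The set {1, 2, 4} has only 1 neighbour ({D}), so by Hall's theorem at most 2 of the 4 left vertices can be matched.
Hence no matching covers every left vertex.

No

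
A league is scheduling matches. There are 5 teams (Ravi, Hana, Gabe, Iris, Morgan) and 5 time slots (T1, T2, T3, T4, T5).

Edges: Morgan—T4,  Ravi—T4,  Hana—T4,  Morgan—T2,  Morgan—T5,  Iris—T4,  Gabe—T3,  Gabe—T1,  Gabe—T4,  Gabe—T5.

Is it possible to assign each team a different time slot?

No

The set {Ravi, Hana, Iris} has only 1 neighbour ({T4}), so by Hall's theorem at most 3 of the 5 teams can be matched.
Hence no matching covers every team.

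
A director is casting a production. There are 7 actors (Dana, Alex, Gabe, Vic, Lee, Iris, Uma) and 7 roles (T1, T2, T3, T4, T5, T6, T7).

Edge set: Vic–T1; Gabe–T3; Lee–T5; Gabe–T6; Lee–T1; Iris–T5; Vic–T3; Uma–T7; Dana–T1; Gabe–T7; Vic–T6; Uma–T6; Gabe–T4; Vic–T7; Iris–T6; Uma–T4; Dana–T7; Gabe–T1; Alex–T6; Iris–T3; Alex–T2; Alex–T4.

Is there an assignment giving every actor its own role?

One maximum matching: Dana→T1, Alex→T2, Gabe→T4, Vic→T6, Lee→T5, Iris→T3, Uma→T7.
Every actor is matched, so this is a perfect matching.

Yes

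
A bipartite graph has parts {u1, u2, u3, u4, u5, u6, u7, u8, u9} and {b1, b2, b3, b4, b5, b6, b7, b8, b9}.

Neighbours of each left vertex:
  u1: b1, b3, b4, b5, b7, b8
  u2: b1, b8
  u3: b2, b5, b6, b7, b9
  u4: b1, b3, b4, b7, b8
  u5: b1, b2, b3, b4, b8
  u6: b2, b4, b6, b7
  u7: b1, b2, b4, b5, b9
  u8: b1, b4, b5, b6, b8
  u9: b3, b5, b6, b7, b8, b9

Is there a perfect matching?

One maximum matching: u1-b1, u2-b8, u3-b9, u4-b3, u5-b2, u6-b6, u7-b4, u8-b5, u9-b7.
Every left vertex is matched, so this is a perfect matching.

Yes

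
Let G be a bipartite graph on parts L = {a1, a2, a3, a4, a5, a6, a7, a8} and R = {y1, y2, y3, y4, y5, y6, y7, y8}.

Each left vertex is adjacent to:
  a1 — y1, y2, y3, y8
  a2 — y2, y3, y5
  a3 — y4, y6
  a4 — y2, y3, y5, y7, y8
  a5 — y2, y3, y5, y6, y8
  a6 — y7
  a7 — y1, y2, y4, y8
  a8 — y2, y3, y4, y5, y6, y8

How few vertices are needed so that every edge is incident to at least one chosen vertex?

A maximum matching has 8 edges (e.g. a1–y1, a2–y5, a3–y4, a4–y8, a5–y3, a6–y7, a7–y2, a8–y6).
By König's theorem the minimum vertex cover has the same size. One such cover is {a1, a2, a3, a4, a5, a6, a7, a8}.

8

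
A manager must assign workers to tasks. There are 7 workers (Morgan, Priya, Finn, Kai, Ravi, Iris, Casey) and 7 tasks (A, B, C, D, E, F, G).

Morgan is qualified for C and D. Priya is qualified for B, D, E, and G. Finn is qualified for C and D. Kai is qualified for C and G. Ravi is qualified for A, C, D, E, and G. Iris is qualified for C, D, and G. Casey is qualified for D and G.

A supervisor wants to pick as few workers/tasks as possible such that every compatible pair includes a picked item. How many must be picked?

5

{Priya, Ravi, C, D, G} is a vertex cover of size 5: every edge has an endpoint in this set.
No smaller cover exists because Morgan–D, Priya–B, Finn–C, Kai–G, Ravi–A is a matching of size 5, and a cover must include an endpoint of each of these disjoint edges (König's theorem).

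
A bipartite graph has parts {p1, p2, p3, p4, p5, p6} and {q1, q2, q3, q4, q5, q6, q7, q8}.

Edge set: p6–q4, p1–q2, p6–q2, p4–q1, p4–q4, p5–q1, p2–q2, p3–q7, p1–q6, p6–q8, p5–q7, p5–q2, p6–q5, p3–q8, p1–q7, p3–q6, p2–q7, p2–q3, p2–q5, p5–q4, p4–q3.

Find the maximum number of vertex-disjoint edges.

6

One maximum matching: p1-q6, p2-q2, p3-q7, p4-q3, p5-q4, p6-q8.
All 6 left vertices are matched, so no larger matching exists.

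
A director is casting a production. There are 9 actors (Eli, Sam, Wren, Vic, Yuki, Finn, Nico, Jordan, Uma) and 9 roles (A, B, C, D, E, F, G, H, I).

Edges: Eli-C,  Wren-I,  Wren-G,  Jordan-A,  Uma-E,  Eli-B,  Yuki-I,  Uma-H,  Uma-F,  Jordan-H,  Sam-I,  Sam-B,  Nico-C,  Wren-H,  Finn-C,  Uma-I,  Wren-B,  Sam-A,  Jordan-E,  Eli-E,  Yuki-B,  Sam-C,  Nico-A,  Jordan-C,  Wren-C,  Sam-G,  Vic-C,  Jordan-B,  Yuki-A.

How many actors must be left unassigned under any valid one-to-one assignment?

A valid assignment of size 8: Eli-B, Sam-G, Wren-H, Vic-C, Yuki-I, Nico-A, Jordan-E, Uma-F.
The set {Vic, Finn} has only 1 neighbour ({C}), so by Hall's theorem at most 8 of the 9 actors can be matched.
That matches 8 of the 9, leaving 1 unmatched; no matching can do better.

1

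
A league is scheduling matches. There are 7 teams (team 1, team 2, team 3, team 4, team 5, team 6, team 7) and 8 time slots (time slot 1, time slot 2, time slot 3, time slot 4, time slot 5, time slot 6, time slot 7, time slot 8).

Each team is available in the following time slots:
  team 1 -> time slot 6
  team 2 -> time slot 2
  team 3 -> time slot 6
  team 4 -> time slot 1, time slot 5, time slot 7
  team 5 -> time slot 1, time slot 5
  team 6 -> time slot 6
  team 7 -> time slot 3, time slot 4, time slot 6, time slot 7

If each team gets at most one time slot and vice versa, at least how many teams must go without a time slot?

2

One maximum matching: team 1→time slot 6, team 2→time slot 2, team 4→time slot 7, team 5→time slot 5, team 7→time slot 4.
The set {team 1, team 3, team 6} has only 1 neighbour ({time slot 6}), so by Hall's theorem at most 5 of the 7 teams can be matched.
That matches 5 of the 7, leaving 2 unmatched; no matching can do better.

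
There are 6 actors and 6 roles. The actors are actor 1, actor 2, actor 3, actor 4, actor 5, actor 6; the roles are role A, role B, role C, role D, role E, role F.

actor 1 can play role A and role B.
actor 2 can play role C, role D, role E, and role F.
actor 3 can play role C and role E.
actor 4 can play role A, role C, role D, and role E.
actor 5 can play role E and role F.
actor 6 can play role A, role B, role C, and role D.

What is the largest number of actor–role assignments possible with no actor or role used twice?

6

One maximum matching: actor 1→role A, actor 2→role D, actor 3→role C, actor 4→role E, actor 5→role F, actor 6→role B.
This saturates every actor, so 6 is the maximum.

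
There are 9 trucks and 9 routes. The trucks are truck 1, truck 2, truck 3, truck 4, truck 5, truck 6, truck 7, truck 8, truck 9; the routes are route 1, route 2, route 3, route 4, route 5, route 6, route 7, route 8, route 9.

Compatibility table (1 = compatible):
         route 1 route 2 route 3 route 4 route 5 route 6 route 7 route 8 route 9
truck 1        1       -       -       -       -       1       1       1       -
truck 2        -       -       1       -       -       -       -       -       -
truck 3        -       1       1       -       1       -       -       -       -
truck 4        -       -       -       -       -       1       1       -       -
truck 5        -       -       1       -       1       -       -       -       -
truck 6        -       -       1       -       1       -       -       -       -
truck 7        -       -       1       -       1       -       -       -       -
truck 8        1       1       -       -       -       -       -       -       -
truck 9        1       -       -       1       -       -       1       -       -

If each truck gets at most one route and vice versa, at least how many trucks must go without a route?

For example, pair truck 1–route 8, truck 2–route 3, truck 3–route 2, truck 4–route 6, truck 5–route 5, truck 8–route 1, truck 9–route 7.
The set {truck 2, truck 5, truck 6, truck 7} has only 2 neighbours ({route 3, route 5}), so by Hall's theorem at most 7 of the 9 trucks can be matched.
That matches 7 of the 9, leaving 2 unmatched; no matching can do better.

2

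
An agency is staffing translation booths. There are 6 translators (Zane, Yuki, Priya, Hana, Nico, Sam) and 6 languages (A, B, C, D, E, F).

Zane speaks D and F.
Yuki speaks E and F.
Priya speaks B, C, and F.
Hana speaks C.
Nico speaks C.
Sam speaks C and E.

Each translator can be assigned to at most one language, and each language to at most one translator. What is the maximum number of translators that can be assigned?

5

For example, pair Zane–D, Yuki–F, Priya–B, Hana–C, Sam–E.
The set {Hana, Nico} has only 1 neighbour ({C}), so by Hall's theorem at most 5 of the 6 translators can be matched.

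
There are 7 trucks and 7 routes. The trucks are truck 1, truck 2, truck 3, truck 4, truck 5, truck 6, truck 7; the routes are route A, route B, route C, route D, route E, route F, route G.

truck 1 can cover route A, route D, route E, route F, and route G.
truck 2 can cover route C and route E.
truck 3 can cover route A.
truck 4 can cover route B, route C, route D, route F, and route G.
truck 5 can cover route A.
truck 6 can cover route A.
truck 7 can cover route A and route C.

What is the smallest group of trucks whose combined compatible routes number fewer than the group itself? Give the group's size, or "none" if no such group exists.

Take S = {truck 3, truck 5}. Its neighbourhood is {route A}, so |N(S)| = 1 < |S| = 2.
No single vertex violates Hall's condition since each has at least one neighbour, so 2 is the minimum.

2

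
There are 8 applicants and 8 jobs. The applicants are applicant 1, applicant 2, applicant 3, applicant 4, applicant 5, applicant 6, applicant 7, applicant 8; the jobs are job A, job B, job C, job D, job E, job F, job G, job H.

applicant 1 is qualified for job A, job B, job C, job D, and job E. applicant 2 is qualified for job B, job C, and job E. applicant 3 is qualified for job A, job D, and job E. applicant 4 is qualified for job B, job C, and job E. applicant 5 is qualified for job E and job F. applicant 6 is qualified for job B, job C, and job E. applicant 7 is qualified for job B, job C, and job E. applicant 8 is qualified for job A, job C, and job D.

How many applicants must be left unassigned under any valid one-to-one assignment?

2

One maximum matching: applicant 1-job D, applicant 2-job C, applicant 3-job A, applicant 4-job B, applicant 5-job F, applicant 6-job E.
The set {applicant 1, applicant 2, applicant 3, applicant 4, applicant 6, applicant 7, applicant 8} has only 5 neighbours ({job A, job B, job C, job D, job E}), so by Hall's theorem at most 6 of the 8 applicants can be matched.
That matches 6 of the 8, leaving 2 unmatched; no matching can do better.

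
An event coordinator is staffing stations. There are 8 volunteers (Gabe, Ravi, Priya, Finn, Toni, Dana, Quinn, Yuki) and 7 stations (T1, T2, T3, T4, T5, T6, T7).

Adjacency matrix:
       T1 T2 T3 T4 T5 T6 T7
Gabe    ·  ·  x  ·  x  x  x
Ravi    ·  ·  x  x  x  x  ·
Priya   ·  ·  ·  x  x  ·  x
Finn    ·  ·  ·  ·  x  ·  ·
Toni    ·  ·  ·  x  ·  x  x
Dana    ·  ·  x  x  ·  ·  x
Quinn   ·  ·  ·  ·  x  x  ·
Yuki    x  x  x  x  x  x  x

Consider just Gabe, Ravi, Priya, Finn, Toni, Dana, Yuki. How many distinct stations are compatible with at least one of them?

The union of neighbours of {Gabe, Ravi, Priya, Finn, Toni, Dana, Yuki} is {T1, T2, T3, T4, T5, T6, T7}, which has 7 elements.
Since |N(S)| = 7 ≥ |S| = 7, Hall's condition holds for this subset.

7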